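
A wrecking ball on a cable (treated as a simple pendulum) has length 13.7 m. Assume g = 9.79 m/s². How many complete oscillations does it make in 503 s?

T = 2π√(L/g) = 2π√(13.7/9.79) = 7.433 s.
Number of complete oscillations = ⌊503/7.433⌋ = ⌊67.67⌋ = 67.

67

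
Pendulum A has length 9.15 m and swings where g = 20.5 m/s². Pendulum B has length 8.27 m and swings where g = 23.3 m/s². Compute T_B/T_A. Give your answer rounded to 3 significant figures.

T = 2π√(L/g), so T_B/T_A = √((L_B/g_B)/(L_A/g_A)) = √((8.27/23.3)/(9.15/20.5)) = 0.892.

0.892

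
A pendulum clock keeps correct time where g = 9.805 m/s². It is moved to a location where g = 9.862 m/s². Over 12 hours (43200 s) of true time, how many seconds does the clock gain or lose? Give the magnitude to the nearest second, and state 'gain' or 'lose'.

gain 125 s

The clock's period scales as T ∝ 1/√g, so T'/T = √(9.805/9.862) = 0.997106.
In 43200 s of true time the clock registers 43200/0.997106 = 43325.4 s, so it gains 125 s.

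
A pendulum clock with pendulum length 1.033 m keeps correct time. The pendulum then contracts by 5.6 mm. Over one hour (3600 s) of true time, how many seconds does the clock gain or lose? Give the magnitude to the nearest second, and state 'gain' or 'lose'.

T ∝ √L, so T'/T = √(1.02740/1.033) = 0.997286.
In 3600 s of true time the clock registers 3600/0.997286 = 3609.8 s, so it gains 10 s.

gain 10 s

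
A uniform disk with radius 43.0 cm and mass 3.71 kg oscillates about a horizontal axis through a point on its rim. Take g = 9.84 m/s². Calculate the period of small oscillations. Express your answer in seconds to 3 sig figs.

I_cm = ½mr² = 0.3430 kg·m². The pivot is at distance d = 0.430 m from the centre of mass.
By the parallel-axis theorem, I = I_cm + md² = 0.3430 + 0.6860 = 1.029 kg·m².
T = 2π√(I/(mgd)) = 2π√(1.029/(3.71 × 9.84 × 0.430)) = 1.61 s.

1.61 s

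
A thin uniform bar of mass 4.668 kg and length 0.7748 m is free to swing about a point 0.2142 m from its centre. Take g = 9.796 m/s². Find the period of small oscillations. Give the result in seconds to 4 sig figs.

1.343 s

For a physical pendulum T = 2π√(I/(mgd)), with d = 0.21420 m from pivot to centre of mass.
I_cm = mL²/12 = 4.668 × 0.7748²/12 = 0.23352 kg·m²; I = I_cm + md² = 0.23352 + 4.668 × 0.21420² = 0.44770 kg·m².
T = 2π√(0.44770/(4.668 × 9.796 × 0.21420)) = 1.343 s.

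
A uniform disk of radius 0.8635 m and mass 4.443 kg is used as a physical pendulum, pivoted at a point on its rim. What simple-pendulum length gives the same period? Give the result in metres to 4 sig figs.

The equivalent simple-pendulum length is L_eq = I/(md), where I is about the pivot and d = 0.86350 m.
I_cm = ½mR² = 1.6564 kg·m², so I = I_cm + md² = 1.6564 + 3.3128 = 4.9693 kg·m².
L_eq = 4.9693/(4.443 × 0.86350) = 1.295 m.

1.295 m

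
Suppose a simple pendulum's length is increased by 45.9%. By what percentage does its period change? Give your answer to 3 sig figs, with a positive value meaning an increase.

20.8%

T ∝ √L, so T'/T = √(1.459) = 1.208.
Percentage change in T = (1.208 − 1) × 100% = 20.8%.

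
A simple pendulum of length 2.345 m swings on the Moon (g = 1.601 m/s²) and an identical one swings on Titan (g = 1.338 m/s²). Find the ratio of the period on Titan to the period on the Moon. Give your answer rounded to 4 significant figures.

1.094

T ∝ 1/√g, so T₂/T₁ = √(g₁/g₂) = √(1.601/1.338) = 1.094.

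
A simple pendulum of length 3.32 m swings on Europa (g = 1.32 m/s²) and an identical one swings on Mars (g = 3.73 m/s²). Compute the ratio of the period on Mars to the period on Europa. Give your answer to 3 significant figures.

0.595

T ∝ 1/√g, so T₂/T₁ = √(g₁/g₂) = √(1.32/3.73) = 0.595.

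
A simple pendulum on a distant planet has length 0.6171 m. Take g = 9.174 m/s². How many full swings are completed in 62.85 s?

T = 2π√(L/g) = 2π√(0.6171/9.174) = 1.6296 s.
Number of complete oscillations = ⌊62.85/1.6296⌋ = ⌊38.568⌋ = 38.

38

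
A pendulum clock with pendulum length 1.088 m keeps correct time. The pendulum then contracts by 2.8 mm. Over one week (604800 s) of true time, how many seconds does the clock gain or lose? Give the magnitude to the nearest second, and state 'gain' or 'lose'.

T ∝ √L, so T'/T = √(1.08520/1.088) = 0.998712.
In 604800 s of true time the clock registers 604800/0.998712 = 605579.7 s, so it gains 780 s.

gain 780 s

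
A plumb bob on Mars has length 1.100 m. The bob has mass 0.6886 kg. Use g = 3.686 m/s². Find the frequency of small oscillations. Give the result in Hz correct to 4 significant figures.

T = 2π√(L/g) = 2π√(1.100/3.686) = 3.4324 s, so f = 1/T = 0.2913 Hz.

0.2913 Hz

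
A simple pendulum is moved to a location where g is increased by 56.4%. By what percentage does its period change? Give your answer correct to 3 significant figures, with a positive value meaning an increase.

-20.0%

T ∝ 1/√g, so T'/T = 1/√(1.564) = 0.7996.
Percentage change in T = (0.7996 − 1) × 100% = -20.0%.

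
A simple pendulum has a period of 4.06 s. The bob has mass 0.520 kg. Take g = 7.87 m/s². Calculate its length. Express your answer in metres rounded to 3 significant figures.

From T = 2π√(L/g), L = gT²/(4π²) = 7.87 × 4.060²/(4π²) = 3.29 m.

3.29 m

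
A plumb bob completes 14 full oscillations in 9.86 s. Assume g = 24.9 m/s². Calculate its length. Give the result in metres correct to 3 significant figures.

0.313 m

T = 9.86/14 = 0.7043 s.
From T = 2π√(L/g), L = gT²/(4π²) = 24.9 × 0.7043²/(4π²) = 0.313 m.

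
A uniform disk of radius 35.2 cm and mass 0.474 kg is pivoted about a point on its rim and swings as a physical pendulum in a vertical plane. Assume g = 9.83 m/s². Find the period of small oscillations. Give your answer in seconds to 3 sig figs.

1.46 s

I_cm = ½mr² = 0.02937 kg·m². The pivot is at distance d = 0.352 m from the centre of mass.
By the parallel-axis theorem, I = I_cm + md² = 0.02937 + 0.05873 = 0.08810 kg·m².
T = 2π√(I/(mgd)) = 2π√(0.08810/(0.474 × 9.83 × 0.352)) = 1.46 s.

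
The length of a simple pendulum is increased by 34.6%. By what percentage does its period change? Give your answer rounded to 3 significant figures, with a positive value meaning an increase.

T ∝ √L, so T'/T = √(1.346) = 1.160.
Percentage change in T = (1.160 − 1) × 100% = 16.0%.

16.0%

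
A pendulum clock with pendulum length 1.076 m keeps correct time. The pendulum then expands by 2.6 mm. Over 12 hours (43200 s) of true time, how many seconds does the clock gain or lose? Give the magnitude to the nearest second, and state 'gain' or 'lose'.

lose 52 s

T ∝ √L, so T'/T = √(1.07860/1.076) = 1.00121.
In 43200 s of true time the clock registers 43200/1.00121 = 43147.9 s, so it loses 52 s.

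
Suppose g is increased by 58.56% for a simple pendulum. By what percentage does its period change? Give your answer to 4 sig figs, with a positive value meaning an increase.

-20.58%

T ∝ 1/√g, so T'/T = 1/√(1.5856) = 0.79415.
Percentage change in T = (0.79415 − 1) × 100% = -20.58%.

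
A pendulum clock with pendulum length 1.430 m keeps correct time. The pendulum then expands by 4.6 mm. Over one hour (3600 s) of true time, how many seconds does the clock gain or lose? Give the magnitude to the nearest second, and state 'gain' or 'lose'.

lose 6 s

T ∝ √L, so T'/T = √(1.43460/1.430) = 1.00161.
In 3600 s of true time the clock registers 3600/1.00161 = 3594.2 s, so it loses 6 s.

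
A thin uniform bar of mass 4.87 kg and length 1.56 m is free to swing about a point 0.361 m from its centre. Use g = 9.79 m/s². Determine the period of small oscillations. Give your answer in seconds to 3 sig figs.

1.93 s

For a physical pendulum T = 2π√(I/(mgd)), with d = 0.3610 m from pivot to centre of mass.
I_cm = mL²/12 = 4.87 × 1.56²/12 = 0.9876 kg·m²; I = I_cm + md² = 0.9876 + 4.87 × 0.3610² = 1.622 kg·m².
T = 2π√(1.622/(4.87 × 9.79 × 0.3610)) = 1.93 s.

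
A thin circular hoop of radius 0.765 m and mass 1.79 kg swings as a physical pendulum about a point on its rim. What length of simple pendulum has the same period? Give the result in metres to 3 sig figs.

The equivalent simple-pendulum length is L_eq = I/(md), where I is about the pivot and d = 0.7650 m.
I_cm = mR² = 1.048 kg·m², so I = I_cm + md² = 1.048 + 1.048 = 2.095 kg·m².
L_eq = 2.095/(1.79 × 0.7650) = 1.53 m.

1.53 m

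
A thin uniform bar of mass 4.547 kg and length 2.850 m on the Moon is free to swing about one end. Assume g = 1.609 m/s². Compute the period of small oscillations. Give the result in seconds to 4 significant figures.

For a physical pendulum T = 2π√(I/(mgd)), with d = 1.4250 m from pivot to centre of mass.
I_cm = mL²/12 = 4.547 × 2.850²/12 = 3.0778 kg·m²; I = I_cm + md² = 3.0778 + 4.547 × 1.4250² = 12.311 kg·m².
T = 2π√(12.311/(4.547 × 1.609 × 1.4250)) = 6.828 s.

6.828 s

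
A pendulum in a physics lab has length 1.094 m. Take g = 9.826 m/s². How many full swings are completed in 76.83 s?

T = 2π√(L/g) = 2π√(1.094/9.826) = 2.0965 s.
Number of complete oscillations = ⌊76.83/2.0965⌋ = ⌊36.646⌋ = 36.

36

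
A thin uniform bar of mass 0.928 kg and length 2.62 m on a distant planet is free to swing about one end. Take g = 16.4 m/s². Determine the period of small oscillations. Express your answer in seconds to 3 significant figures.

2.05 s

For a physical pendulum T = 2π√(I/(mgd)), with d = 1.310 m from pivot to centre of mass.
I_cm = mL²/12 = 0.928 × 2.62²/12 = 0.5308 kg·m²; I = I_cm + md² = 0.5308 + 0.928 × 1.310² = 2.123 kg·m².
T = 2π√(2.123/(0.928 × 16.4 × 1.310)) = 2.05 s.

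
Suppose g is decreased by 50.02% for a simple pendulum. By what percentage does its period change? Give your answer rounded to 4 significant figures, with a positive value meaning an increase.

T ∝ 1/√g, so T'/T = 1/√(0.49980) = 1.4145.
Percentage change in T = (1.4145 − 1) × 100% = 41.45%.

41.45%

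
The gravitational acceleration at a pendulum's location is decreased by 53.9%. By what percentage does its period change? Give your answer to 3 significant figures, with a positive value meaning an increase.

T ∝ 1/√g, so T'/T = 1/√(0.4610) = 1.473.
Percentage change in T = (1.473 − 1) × 100% = 47.3%.

47.3%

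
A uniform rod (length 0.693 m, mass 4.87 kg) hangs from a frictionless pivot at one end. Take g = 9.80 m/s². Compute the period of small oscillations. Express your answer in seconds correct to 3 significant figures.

For a physical pendulum T = 2π√(I/(mgd)), with d = 0.3465 m from pivot to centre of mass.
I_cm = mL²/12 = 4.87 × 0.693²/12 = 0.1949 kg·m²; I = I_cm + md² = 0.1949 + 4.87 × 0.3465² = 0.7796 kg·m².
T = 2π√(0.7796/(4.87 × 9.80 × 0.3465)) = 1.36 s.

1.36 s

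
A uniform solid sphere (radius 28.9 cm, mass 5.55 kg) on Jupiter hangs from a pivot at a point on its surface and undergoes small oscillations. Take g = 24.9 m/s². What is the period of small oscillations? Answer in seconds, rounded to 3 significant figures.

0.801 s

I_cm = (2/5)mr² = 0.1854 kg·m². The pivot is at distance d = 0.289 m from the centre of mass.
By the parallel-axis theorem, I = I_cm + md² = 0.1854 + 0.4635 = 0.6490 kg·m².
T = 2π√(I/(mgd)) = 2π√(0.6490/(5.55 × 24.9 × 0.289)) = 0.801 s.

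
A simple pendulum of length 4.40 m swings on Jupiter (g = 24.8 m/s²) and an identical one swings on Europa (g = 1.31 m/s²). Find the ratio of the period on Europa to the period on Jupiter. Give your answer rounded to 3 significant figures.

T ∝ 1/√g, so T₂/T₁ = √(g₁/g₂) = √(24.8/1.31) = 4.35.

4.35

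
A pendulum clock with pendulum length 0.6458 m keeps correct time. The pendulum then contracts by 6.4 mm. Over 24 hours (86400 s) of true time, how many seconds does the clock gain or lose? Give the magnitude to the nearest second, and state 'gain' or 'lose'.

T ∝ √L, so T'/T = √(0.63940/0.6458) = 0.995033.
In 86400 s of true time the clock registers 86400/0.995033 = 86831.3 s, so it gains 431 s.

gain 431 s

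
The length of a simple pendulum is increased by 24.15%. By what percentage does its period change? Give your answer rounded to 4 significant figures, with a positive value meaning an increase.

T ∝ √L, so T'/T = √(1.2415) = 1.1142.
Percentage change in T = (1.1142 − 1) × 100% = 11.42%.

11.42%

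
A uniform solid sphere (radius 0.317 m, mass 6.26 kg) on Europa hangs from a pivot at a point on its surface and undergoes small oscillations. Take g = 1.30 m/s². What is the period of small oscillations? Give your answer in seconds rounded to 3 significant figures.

3.67 s

I_cm = (2/5)mr² = 0.2516 kg·m². The pivot is at distance d = 0.317 m from the centre of mass.
By the parallel-axis theorem, I = I_cm + md² = 0.2516 + 0.6291 = 0.8807 kg·m².
T = 2π√(I/(mgd)) = 2π√(0.8807/(6.26 × 1.30 × 0.317)) = 3.67 s.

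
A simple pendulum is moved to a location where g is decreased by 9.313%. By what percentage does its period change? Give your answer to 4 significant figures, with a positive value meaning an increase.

5.009%

T ∝ 1/√g, so T'/T = 1/√(0.90687) = 1.0501.
Percentage change in T = (1.0501 − 1) × 100% = 5.009%.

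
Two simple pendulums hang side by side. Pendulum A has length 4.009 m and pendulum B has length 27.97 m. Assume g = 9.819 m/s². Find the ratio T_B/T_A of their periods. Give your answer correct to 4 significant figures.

2.641

T ∝ √L, so T_B/T_A = √(L_B/L_A) = √(27.97/4.009) = 2.641.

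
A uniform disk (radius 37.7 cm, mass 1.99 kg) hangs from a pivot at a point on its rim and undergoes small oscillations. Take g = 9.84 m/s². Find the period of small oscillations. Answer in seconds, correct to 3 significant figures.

1.51 s

I_cm = ½mr² = 0.1414 kg·m². The pivot is at distance d = 0.377 m from the centre of mass.
By the parallel-axis theorem, I = I_cm + md² = 0.1414 + 0.2828 = 0.4243 kg·m².
T = 2π√(I/(mgd)) = 2π√(0.4243/(1.99 × 9.84 × 0.377)) = 1.51 s.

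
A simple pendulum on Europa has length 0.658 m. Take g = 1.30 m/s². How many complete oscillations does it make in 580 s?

129

T = 2π√(L/g) = 2π√(0.658/1.30) = 4.470 s.
Number of complete oscillations = ⌊580/4.470⌋ = ⌊129.7⌋ = 129.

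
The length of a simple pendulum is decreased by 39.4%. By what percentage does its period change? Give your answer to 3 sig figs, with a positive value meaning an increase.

-22.2%

T ∝ √L, so T'/T = √(0.6060) = 0.7785.
Percentage change in T = (0.7785 − 1) × 100% = -22.2%.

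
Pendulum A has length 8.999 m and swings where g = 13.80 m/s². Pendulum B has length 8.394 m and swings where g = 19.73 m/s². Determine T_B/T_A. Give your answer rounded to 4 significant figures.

T = 2π√(L/g), so T_B/T_A = √((L_B/g_B)/(L_A/g_A)) = √((8.394/19.73)/(8.999/13.80)) = 0.8077.

0.8077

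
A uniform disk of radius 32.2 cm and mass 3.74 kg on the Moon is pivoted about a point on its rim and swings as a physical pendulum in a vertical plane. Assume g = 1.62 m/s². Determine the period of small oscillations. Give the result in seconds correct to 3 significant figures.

I_cm = ½mr² = 0.1939 kg·m². The pivot is at distance d = 0.322 m from the centre of mass.
By the parallel-axis theorem, I = I_cm + md² = 0.1939 + 0.3878 = 0.5817 kg·m².
T = 2π√(I/(mgd)) = 2π√(0.5817/(3.74 × 1.62 × 0.322)) = 3.43 s.

3.43 s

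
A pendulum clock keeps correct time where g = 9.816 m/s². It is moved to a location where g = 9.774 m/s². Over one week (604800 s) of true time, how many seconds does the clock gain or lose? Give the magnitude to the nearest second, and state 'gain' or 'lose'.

lose 1295 s

The clock's period scales as T ∝ 1/√g, so T'/T = √(9.816/9.774) = 1.00215.
In 604800 s of true time the clock registers 604800/1.00215 = 603504.7 s, so it loses 1295 s.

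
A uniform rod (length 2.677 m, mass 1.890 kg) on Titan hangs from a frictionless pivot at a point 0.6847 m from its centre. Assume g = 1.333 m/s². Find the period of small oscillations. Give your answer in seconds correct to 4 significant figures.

6.790 s

For a physical pendulum T = 2π√(I/(mgd)), with d = 0.68470 m from pivot to centre of mass.
I_cm = mL²/12 = 1.890 × 2.677²/12 = 1.1287 kg·m²; I = I_cm + md² = 1.1287 + 1.890 × 0.68470² = 2.0148 kg·m².
T = 2π√(2.0148/(1.890 × 1.333 × 0.68470)) = 6.790 s.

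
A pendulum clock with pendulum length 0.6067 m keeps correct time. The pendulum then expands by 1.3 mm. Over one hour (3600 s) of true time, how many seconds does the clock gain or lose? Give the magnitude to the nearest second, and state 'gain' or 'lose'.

lose 4 s

T ∝ √L, so T'/T = √(0.60800/0.6067) = 1.00107.
In 3600 s of true time the clock registers 3600/1.00107 = 3596.1 s, so it loses 4 s.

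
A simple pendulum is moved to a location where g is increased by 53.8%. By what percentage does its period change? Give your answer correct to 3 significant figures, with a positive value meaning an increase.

-19.4%

T ∝ 1/√g, so T'/T = 1/√(1.538) = 0.8063.
Percentage change in T = (0.8063 − 1) × 100% = -19.4%.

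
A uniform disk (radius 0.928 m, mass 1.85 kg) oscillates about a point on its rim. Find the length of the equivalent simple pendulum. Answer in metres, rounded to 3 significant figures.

The equivalent simple-pendulum length is L_eq = I/(md), where I is about the pivot and d = 0.9280 m.
I_cm = ½mR² = 0.7966 kg·m², so I = I_cm + md² = 0.7966 + 1.593 = 2.390 kg·m².
L_eq = 2.390/(1.85 × 0.9280) = 1.39 m.

1.39 m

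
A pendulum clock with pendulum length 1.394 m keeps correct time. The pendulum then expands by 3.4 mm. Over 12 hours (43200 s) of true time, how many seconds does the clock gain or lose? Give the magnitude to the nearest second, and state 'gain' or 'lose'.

lose 53 s

T ∝ √L, so T'/T = √(1.39740/1.394) = 1.00122.
In 43200 s of true time the clock registers 43200/1.00122 = 43147.4 s, so it loses 53 s.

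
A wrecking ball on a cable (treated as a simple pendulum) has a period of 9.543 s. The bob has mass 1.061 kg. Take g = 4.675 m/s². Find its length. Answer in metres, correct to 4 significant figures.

10.78 m

From T = 2π√(L/g), L = gT²/(4π²) = 4.675 × 9.5430²/(4π²) = 10.78 m.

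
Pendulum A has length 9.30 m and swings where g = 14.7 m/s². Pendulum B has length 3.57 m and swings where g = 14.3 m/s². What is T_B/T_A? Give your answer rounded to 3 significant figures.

T = 2π√(L/g), so T_B/T_A = √((L_B/g_B)/(L_A/g_A)) = √((3.57/14.3)/(9.30/14.7)) = 0.628.

0.628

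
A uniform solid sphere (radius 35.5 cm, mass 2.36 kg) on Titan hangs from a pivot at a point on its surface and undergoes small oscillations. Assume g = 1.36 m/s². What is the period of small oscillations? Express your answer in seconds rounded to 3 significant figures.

3.80 s

I_cm = (2/5)mr² = 0.1190 kg·m². The pivot is at distance d = 0.355 m from the centre of mass.
By the parallel-axis theorem, I = I_cm + md² = 0.1190 + 0.2974 = 0.4164 kg·m².
T = 2π√(I/(mgd)) = 2π√(0.4164/(2.36 × 1.36 × 0.355)) = 3.80 s.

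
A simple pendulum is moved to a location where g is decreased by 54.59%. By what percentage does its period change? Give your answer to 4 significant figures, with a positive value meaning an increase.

48.40%

T ∝ 1/√g, so T'/T = 1/√(0.45410) = 1.4840.
Percentage change in T = (1.4840 − 1) × 100% = 48.40%.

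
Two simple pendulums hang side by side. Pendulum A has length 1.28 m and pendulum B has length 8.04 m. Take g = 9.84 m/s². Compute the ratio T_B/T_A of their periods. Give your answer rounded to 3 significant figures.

T ∝ √L, so T_B/T_A = √(L_B/L_A) = √(8.04/1.28) = 2.51.

2.51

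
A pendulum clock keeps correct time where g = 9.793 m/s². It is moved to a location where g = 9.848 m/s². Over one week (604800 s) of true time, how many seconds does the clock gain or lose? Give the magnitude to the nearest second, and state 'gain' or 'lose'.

The clock's period scales as T ∝ 1/√g, so T'/T = √(9.793/9.848) = 0.997204.
In 604800 s of true time the clock registers 604800/0.997204 = 606496.0 s, so it gains 1696 s.

gain 1696 s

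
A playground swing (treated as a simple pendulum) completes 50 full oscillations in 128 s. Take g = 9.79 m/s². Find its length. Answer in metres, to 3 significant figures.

T = 128/50 = 2.560 s.
From T = 2π√(L/g), L = gT²/(4π²) = 9.79 × 2.560²/(4π²) = 1.63 m.

1.63 m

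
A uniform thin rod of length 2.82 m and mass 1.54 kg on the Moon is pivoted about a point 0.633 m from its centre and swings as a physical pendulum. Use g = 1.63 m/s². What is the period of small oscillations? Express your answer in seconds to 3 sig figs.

For a physical pendulum T = 2π√(I/(mgd)), with d = 0.6330 m from pivot to centre of mass.
I_cm = mL²/12 = 1.54 × 2.82²/12 = 1.021 kg·m²; I = I_cm + md² = 1.021 + 1.54 × 0.6330² = 1.638 kg·m².
T = 2π√(1.638/(1.54 × 1.63 × 0.6330)) = 6.38 s.

6.38 s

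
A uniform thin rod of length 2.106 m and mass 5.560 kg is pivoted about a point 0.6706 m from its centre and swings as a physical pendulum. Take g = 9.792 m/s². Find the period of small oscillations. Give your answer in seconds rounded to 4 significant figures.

2.219 s

For a physical pendulum T = 2π√(I/(mgd)), with d = 0.67060 m from pivot to centre of mass.
I_cm = mL²/12 = 5.560 × 2.106²/12 = 2.0550 kg·m²; I = I_cm + md² = 2.0550 + 5.560 × 0.67060² = 4.5553 kg·m².
T = 2π√(4.5553/(5.560 × 9.792 × 0.67060)) = 2.219 s.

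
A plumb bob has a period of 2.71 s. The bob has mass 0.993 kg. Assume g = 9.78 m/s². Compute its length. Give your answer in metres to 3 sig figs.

From T = 2π√(L/g), L = gT²/(4π²) = 9.78 × 2.710²/(4π²) = 1.82 m.

1.82 m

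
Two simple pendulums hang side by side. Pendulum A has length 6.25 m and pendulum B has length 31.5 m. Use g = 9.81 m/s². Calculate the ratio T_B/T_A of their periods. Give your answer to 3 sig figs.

2.24

T ∝ √L, so T_B/T_A = √(L_B/L_A) = √(31.5/6.25) = 2.24.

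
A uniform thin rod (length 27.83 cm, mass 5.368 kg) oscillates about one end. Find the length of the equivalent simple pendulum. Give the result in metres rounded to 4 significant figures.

0.1855 m

The equivalent simple-pendulum length is L_eq = I/(md), where I is about the pivot and d = 0.13915 m.
I_cm = (1/12)mL² = 0.034646 kg·m², so I = I_cm + md² = 0.034646 + 0.10394 = 0.13859 kg·m².
L_eq = 0.13859/(5.368 × 0.13915) = 0.1855 m.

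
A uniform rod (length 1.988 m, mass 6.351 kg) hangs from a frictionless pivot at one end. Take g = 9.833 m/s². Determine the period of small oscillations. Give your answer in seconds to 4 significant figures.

For a physical pendulum T = 2π√(I/(mgd)), with d = 0.99400 m from pivot to centre of mass.
I_cm = mL²/12 = 6.351 × 1.988²/12 = 2.0917 kg·m²; I = I_cm + md² = 2.0917 + 6.351 × 0.99400² = 8.3667 kg·m².
T = 2π√(8.3667/(6.351 × 9.833 × 0.99400)) = 2.307 s.

2.307 s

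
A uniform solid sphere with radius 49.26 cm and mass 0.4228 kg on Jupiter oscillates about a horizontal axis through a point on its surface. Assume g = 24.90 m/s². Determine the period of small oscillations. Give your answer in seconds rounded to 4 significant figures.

I_cm = (2/5)mr² = 0.041038 kg·m². The pivot is at distance d = 0.4926 m from the centre of mass.
By the parallel-axis theorem, I = I_cm + md² = 0.041038 + 0.10259 = 0.14363 kg·m².
T = 2π√(I/(mgd)) = 2π√(0.14363/(0.4228 × 24.90 × 0.4926)) = 1.046 s.

1.046 s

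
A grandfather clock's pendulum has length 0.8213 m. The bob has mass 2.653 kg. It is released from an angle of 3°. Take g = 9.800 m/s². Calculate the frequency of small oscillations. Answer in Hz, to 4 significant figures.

0.5498 Hz

T = 2π√(L/g) = 2π√(0.8213/9.800) = 1.8189 s, so f = 1/T = 0.5498 Hz.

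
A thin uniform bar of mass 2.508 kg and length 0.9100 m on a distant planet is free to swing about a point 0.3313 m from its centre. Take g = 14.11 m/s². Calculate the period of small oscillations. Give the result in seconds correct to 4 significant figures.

For a physical pendulum T = 2π√(I/(mgd)), with d = 0.33130 m from pivot to centre of mass.
I_cm = mL²/12 = 2.508 × 0.9100²/12 = 0.17307 kg·m²; I = I_cm + md² = 0.17307 + 2.508 × 0.33130² = 0.44835 kg·m².
T = 2π√(0.44835/(2.508 × 14.11 × 0.33130)) = 1.229 s.

1.229 s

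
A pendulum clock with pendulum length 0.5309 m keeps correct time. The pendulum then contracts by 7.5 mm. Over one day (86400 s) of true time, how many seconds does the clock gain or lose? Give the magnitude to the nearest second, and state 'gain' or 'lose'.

T ∝ √L, so T'/T = √(0.52340/0.5309) = 0.992911.
In 86400 s of true time the clock registers 86400/0.992911 = 87016.8 s, so it gains 617 s.

gain 617 s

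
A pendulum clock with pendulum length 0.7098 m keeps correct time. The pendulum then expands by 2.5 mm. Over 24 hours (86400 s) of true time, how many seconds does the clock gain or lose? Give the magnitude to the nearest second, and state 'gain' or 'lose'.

T ∝ √L, so T'/T = √(0.71230/0.7098) = 1.00176.
In 86400 s of true time the clock registers 86400/1.00176 = 86248.2 s, so it loses 152 s.

lose 152 s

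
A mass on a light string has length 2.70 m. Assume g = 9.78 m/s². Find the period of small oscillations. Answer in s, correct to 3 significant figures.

3.30 s

T = 2π√(L/g) = 2π√(2.70/9.78) = 2π × 0.5254 = 3.30 s.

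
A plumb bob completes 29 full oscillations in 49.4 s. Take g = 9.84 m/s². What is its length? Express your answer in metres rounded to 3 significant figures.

T = 49.4/29 = 1.703 s.
From T = 2π√(L/g), L = gT²/(4π²) = 9.84 × 1.703²/(4π²) = 0.723 m.

0.723 m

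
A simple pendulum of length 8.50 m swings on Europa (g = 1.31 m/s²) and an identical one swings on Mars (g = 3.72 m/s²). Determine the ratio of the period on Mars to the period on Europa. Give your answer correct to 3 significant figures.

0.593

T ∝ 1/√g, so T₂/T₁ = √(g₁/g₂) = √(1.31/3.72) = 0.593.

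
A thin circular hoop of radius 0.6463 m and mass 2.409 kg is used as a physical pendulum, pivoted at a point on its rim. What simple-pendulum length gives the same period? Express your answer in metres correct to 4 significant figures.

The equivalent simple-pendulum length is L_eq = I/(md), where I is about the pivot and d = 0.64630 m.
I_cm = mR² = 1.0062 kg·m², so I = I_cm + md² = 1.0062 + 1.0062 = 2.0125 kg·m².
L_eq = 2.0125/(2.409 × 0.64630) = 1.293 m.

1.293 m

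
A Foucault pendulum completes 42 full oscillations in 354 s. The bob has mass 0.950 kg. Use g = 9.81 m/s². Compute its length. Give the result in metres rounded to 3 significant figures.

T = 354/42 = 8.429 s.
From T = 2π√(L/g), L = gT²/(4π²) = 9.81 × 8.429²/(4π²) = 17.7 m.

17.7 m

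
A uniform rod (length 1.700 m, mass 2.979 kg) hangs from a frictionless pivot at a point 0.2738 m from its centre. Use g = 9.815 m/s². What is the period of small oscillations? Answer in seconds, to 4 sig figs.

2.154 s

For a physical pendulum T = 2π√(I/(mgd)), with d = 0.27380 m from pivot to centre of mass.
I_cm = mL²/12 = 2.979 × 1.700²/12 = 0.71744 kg·m²; I = I_cm + md² = 0.71744 + 2.979 × 0.27380² = 0.94077 kg·m².
T = 2π√(0.94077/(2.979 × 9.815 × 0.27380)) = 2.154 s.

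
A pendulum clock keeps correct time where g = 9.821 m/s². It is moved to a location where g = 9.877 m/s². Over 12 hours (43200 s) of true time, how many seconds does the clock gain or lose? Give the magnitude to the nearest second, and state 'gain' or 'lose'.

gain 123 s

The clock's period scales as T ∝ 1/√g, so T'/T = √(9.821/9.877) = 0.997161.
In 43200 s of true time the clock registers 43200/0.997161 = 43323.0 s, so it gains 123 s.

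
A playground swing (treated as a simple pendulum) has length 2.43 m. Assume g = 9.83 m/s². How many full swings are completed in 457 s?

T = 2π√(L/g) = 2π√(2.43/9.83) = 3.124 s.
Number of complete oscillations = ⌊457/3.124⌋ = ⌊146.3⌋ = 146.

146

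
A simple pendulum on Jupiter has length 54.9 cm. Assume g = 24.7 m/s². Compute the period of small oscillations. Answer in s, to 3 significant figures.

0.937 s

T = 2π√(L/g) = 2π√(0.549/24.7) = 2π × 0.1491 = 0.937 s.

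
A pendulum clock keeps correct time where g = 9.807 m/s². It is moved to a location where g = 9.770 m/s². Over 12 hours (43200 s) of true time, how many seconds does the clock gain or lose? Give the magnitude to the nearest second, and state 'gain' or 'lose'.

The clock's period scales as T ∝ 1/√g, so T'/T = √(9.807/9.770) = 1.00189.
In 43200 s of true time the clock registers 43200/1.00189 = 43118.4 s, so it loses 82 s.

lose 82 s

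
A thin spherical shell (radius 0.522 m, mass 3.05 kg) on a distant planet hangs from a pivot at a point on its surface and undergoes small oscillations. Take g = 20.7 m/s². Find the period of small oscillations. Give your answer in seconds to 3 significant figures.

I_cm = (2/3)mr² = 0.5541 kg·m². The pivot is at distance d = 0.522 m from the centre of mass.
By the parallel-axis theorem, I = I_cm + md² = 0.5541 + 0.8311 = 1.385 kg·m².
T = 2π√(I/(mgd)) = 2π√(1.385/(3.05 × 20.7 × 0.522)) = 1.29 s.

1.29 s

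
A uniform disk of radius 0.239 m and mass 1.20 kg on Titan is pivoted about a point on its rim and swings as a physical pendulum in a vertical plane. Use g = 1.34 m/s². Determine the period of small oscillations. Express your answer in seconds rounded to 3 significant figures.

3.25 s

I_cm = ½mr² = 0.03427 kg·m². The pivot is at distance d = 0.239 m from the centre of mass.
By the parallel-axis theorem, I = I_cm + md² = 0.03427 + 0.06855 = 0.1028 kg·m².
T = 2π√(I/(mgd)) = 2π√(0.1028/(1.20 × 1.34 × 0.239)) = 3.25 s.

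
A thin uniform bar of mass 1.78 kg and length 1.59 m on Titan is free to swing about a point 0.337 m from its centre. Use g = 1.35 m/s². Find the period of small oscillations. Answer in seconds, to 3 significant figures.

5.30 s

For a physical pendulum T = 2π√(I/(mgd)), with d = 0.3370 m from pivot to centre of mass.
I_cm = mL²/12 = 1.78 × 1.59²/12 = 0.3750 kg·m²; I = I_cm + md² = 0.3750 + 1.78 × 0.3370² = 0.5772 kg·m².
T = 2π√(0.5772/(1.78 × 1.35 × 0.3370)) = 5.30 s.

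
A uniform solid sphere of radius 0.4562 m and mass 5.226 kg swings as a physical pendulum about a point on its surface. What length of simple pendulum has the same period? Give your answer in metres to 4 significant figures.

0.6387 m

The equivalent simple-pendulum length is L_eq = I/(md), where I is about the pivot and d = 0.45620 m.
I_cm = (2/5)mR² = 0.43505 kg·m², so I = I_cm + md² = 0.43505 + 1.0876 = 1.5227 kg·m².
L_eq = 1.5227/(5.226 × 0.45620) = 0.6387 m.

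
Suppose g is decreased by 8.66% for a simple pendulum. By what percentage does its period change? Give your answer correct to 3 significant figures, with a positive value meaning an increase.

4.63%

T ∝ 1/√g, so T'/T = 1/√(0.9134) = 1.046.
Percentage change in T = (1.046 − 1) × 100% = 4.63%.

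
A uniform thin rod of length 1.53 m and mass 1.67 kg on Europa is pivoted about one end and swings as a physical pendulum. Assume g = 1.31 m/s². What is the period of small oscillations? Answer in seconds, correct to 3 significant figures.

For a physical pendulum T = 2π√(I/(mgd)), with d = 0.7650 m from pivot to centre of mass.
I_cm = mL²/12 = 1.67 × 1.53²/12 = 0.3258 kg·m²; I = I_cm + md² = 0.3258 + 1.67 × 0.7650² = 1.303 kg·m².
T = 2π√(1.303/(1.67 × 1.31 × 0.7650)) = 5.54 s.

5.54 s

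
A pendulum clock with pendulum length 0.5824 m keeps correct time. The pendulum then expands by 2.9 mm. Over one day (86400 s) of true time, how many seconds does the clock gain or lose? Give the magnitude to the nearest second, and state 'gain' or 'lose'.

lose 214 s

T ∝ √L, so T'/T = √(0.58530/0.5824) = 1.00249.
In 86400 s of true time the clock registers 86400/1.00249 = 86185.7 s, so it loses 214 s.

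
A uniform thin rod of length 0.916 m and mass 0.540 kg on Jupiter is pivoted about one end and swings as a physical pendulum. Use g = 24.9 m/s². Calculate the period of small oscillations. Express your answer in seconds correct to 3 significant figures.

For a physical pendulum T = 2π√(I/(mgd)), with d = 0.4580 m from pivot to centre of mass.
I_cm = mL²/12 = 0.540 × 0.916²/12 = 0.03776 kg·m²; I = I_cm + md² = 0.03776 + 0.540 × 0.4580² = 0.1510 kg·m².
T = 2π√(0.1510/(0.540 × 24.9 × 0.4580)) = 0.984 s.

0.984 s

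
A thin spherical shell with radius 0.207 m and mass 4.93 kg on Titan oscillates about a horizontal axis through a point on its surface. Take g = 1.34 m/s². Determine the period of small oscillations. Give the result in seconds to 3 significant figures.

3.19 s

I_cm = (2/3)mr² = 0.1408 kg·m². The pivot is at distance d = 0.207 m from the centre of mass.
By the parallel-axis theorem, I = I_cm + md² = 0.1408 + 0.2112 = 0.3521 kg·m².
T = 2π√(I/(mgd)) = 2π√(0.3521/(4.93 × 1.34 × 0.207)) = 3.19 s.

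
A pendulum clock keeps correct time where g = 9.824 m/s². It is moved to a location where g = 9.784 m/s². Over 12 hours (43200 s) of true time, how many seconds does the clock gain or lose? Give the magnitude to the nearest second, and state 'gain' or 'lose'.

lose 88 s

The clock's period scales as T ∝ 1/√g, so T'/T = √(9.824/9.784) = 1.00204.
In 43200 s of true time the clock registers 43200/1.00204 = 43112.0 s, so it loses 88 s.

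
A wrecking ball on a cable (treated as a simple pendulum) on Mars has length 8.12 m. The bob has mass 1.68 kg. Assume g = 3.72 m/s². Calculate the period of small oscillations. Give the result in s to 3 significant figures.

T = 2π√(L/g) = 2π√(8.12/3.72) = 2π × 1.477 = 9.28 s.

9.28 s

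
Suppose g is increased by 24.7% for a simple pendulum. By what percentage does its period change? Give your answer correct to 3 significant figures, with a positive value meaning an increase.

-10.4%

T ∝ 1/√g, so T'/T = 1/√(1.247) = 0.8955.
Percentage change in T = (0.8955 − 1) × 100% = -10.4%.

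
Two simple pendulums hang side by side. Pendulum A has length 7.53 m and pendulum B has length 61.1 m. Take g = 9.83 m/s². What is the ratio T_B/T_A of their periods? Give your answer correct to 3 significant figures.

2.85

T ∝ √L, so T_B/T_A = √(L_B/L_A) = √(61.1/7.53) = 2.85.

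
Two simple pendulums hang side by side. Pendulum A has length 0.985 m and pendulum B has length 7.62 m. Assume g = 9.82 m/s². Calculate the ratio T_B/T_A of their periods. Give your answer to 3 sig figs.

T ∝ √L, so T_B/T_A = √(L_B/L_A) = √(7.62/0.985) = 2.78.

2.78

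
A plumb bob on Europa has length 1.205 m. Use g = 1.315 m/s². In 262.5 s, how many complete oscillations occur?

T = 2π√(L/g) = 2π√(1.205/1.315) = 6.0147 s.
Number of complete oscillations = ⌊262.5/6.0147⌋ = ⌊43.643⌋ = 43.

43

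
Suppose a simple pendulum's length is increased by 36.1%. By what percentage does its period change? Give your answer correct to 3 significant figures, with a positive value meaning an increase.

16.7%

T ∝ √L, so T'/T = √(1.361) = 1.167.
Percentage change in T = (1.167 − 1) × 100% = 16.7%.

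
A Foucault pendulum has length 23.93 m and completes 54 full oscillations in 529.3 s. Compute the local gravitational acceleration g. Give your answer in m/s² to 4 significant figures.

T = 529.3/54 = 9.8019 s.
From T = 2π√(L/g), g = 4π²L/T² = 4π² × 23.93/9.8019² = 9.833 m/s².

9.833 m/s²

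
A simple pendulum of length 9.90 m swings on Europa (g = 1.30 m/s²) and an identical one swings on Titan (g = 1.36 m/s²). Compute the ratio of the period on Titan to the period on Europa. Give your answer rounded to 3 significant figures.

T ∝ 1/√g, so T₂/T₁ = √(g₁/g₂) = √(1.30/1.36) = 0.978.

0.978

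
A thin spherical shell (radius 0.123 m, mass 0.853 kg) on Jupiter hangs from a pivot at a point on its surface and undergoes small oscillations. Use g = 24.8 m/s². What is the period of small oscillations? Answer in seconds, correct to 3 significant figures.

0.571 s

I_cm = (2/3)mr² = 0.008603 kg·m². The pivot is at distance d = 0.123 m from the centre of mass.
By the parallel-axis theorem, I = I_cm + md² = 0.008603 + 0.01291 = 0.02151 kg·m².
T = 2π√(I/(mgd)) = 2π√(0.02151/(0.853 × 24.8 × 0.123)) = 0.571 s.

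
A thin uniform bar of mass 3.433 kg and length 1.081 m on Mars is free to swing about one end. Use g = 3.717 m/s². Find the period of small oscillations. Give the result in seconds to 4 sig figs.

For a physical pendulum T = 2π√(I/(mgd)), with d = 0.54050 m from pivot to centre of mass.
I_cm = mL²/12 = 3.433 × 1.081²/12 = 0.33431 kg·m²; I = I_cm + md² = 0.33431 + 3.433 × 0.54050² = 1.3372 kg·m².
T = 2π√(1.3372/(3.433 × 3.717 × 0.54050)) = 2.767 s.

2.767 s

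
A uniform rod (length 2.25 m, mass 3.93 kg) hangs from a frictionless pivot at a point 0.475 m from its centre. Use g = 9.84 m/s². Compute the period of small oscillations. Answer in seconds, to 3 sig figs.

2.34 s

For a physical pendulum T = 2π√(I/(mgd)), with d = 0.4750 m from pivot to centre of mass.
I_cm = mL²/12 = 3.93 × 2.25²/12 = 1.658 kg·m²; I = I_cm + md² = 1.658 + 3.93 × 0.4750² = 2.545 kg·m².
T = 2π√(2.545/(3.93 × 9.84 × 0.4750)) = 2.34 s.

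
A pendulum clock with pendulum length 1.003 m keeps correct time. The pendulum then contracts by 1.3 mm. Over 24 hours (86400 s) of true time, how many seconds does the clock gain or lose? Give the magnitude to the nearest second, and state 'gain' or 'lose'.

T ∝ √L, so T'/T = √(1.00170/1.003) = 0.999352.
In 86400 s of true time the clock registers 86400/0.999352 = 86456.0 s, so it gains 56 s.

gain 56 s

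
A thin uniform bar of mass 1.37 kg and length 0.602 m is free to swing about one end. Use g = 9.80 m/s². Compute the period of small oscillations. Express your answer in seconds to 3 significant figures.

1.27 s

For a physical pendulum T = 2π√(I/(mgd)), with d = 0.3010 m from pivot to centre of mass.
I_cm = mL²/12 = 1.37 × 0.602²/12 = 0.04137 kg·m²; I = I_cm + md² = 0.04137 + 1.37 × 0.3010² = 0.1655 kg·m².
T = 2π√(0.1655/(1.37 × 9.80 × 0.3010)) = 1.27 s.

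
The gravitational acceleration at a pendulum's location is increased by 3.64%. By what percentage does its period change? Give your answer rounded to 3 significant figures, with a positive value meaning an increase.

-1.77%

T ∝ 1/√g, so T'/T = 1/√(1.036) = 0.9823.
Percentage change in T = (0.9823 − 1) × 100% = -1.77%.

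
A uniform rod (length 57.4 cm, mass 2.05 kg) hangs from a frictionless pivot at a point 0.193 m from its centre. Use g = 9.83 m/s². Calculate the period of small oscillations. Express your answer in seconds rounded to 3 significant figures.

1.16 s

For a physical pendulum T = 2π√(I/(mgd)), with d = 0.1930 m from pivot to centre of mass.
I_cm = mL²/12 = 2.05 × 0.574²/12 = 0.05629 kg·m²; I = I_cm + md² = 0.05629 + 2.05 × 0.1930² = 0.1326 kg·m².
T = 2π√(0.1326/(2.05 × 9.83 × 0.1930)) = 1.16 s.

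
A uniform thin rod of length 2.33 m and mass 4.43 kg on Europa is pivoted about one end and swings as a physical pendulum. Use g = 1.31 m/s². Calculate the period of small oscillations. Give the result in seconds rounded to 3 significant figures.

6.84 s

For a physical pendulum T = 2π√(I/(mgd)), with d = 1.165 m from pivot to centre of mass.
I_cm = mL²/12 = 4.43 × 2.33²/12 = 2.004 kg·m²; I = I_cm + md² = 2.004 + 4.43 × 1.165² = 8.017 kg·m².
T = 2π√(8.017/(4.43 × 1.31 × 1.165)) = 6.84 s.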